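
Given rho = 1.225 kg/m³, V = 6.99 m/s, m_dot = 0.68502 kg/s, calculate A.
Formula: \dot{m} = \rho A V
Substituting knowns: 0.68502 = 1.225·A·6.99
Solving for A: A = 0.68502/(1.225·6.99) = 0.08 m²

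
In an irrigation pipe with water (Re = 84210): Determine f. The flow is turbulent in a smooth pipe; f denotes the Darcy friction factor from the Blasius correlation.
Formula: f = \frac{0.316}{Re^{0.25}}
f = 0.316/84210^0.25 = 0.01855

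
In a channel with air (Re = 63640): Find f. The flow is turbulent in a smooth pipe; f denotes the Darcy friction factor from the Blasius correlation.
Formula: f = \frac{0.316}{Re^{0.25}}
f = 0.316/63640^0.25 = 0.0199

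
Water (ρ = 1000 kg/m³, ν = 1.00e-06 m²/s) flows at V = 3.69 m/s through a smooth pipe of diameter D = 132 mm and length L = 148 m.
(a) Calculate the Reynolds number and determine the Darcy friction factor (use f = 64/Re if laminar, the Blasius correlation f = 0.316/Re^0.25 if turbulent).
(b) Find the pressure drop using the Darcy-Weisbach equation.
(a) Re = V·D/ν = 3.69·0.132/1.00e-06 = 487080 → turbulent (Re > 4000); f = 0.316/Re^0.25 = 0.316/487080^0.25 = 0.011962 (Blasius is strictly valid for Re ≲ 1e5; used here as the smooth-pipe estimate the problem specifies)
(b) Darcy-Weisbach: ΔP = f·(L/D)·½ρV²/1000 = 0.011962·(148/0.132)·½·1000·3.69²/1000 = 91.31 kPa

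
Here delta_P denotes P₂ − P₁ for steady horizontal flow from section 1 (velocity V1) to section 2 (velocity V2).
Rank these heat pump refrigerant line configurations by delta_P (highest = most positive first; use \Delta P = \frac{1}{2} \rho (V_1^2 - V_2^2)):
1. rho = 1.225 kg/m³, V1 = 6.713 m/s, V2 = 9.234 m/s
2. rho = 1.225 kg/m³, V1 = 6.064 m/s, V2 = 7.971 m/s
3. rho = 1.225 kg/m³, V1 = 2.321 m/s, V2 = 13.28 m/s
Case 1: delta_P = -0.02462 kPa
Case 2: delta_P = -0.01639 kPa
Case 3: delta_P = -0.1047 kPa
Ranking (highest first): 2, 1, 3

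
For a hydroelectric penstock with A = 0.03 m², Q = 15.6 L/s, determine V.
Formula: Q = A V
Substituting knowns: 15.6 = 0.03·V·1000
Solving for V: V = (15.6/1000)/0.03 = 0.52 m/s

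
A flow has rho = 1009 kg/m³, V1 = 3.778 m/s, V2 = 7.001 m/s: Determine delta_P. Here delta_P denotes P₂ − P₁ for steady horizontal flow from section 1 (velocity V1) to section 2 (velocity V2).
Formula: \Delta P = \frac{1}{2} \rho (V_1^2 - V_2^2)
delta_P = 0.5·1009·(3.778² − 7.001²)/1000 = -17.53 kPa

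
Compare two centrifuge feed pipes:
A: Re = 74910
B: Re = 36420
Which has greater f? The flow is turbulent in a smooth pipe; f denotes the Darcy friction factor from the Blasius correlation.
f(A) = 0.0191, f(B) = 0.02287. Answer: B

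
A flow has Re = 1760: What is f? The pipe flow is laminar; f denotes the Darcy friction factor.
Formula: f = \frac{64}{Re}
f = 64/1760 = 0.03636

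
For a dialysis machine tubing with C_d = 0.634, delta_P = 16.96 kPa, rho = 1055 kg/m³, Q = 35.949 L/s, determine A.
Formula: Q = C_d A \sqrt{\frac{2 \Delta P}{\rho}}
Substituting knowns: 35.949 = 0.634·A·√(2·(16.96·1000)/1055)·1000
Solving for A: A = (35.949/1000)/(0.634·√(2·(16.96·1000)/1055)) = 0.01 m²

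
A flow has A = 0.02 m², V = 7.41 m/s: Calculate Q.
Formula: Q = A V
Q = 0.02·7.41·1000 = 148.2 L/s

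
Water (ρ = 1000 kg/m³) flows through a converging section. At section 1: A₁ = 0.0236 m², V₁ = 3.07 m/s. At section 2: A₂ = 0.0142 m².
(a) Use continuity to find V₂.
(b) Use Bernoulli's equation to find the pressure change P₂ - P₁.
(a) Continuity: A₁V₁=A₂V₂ -> V₂=A₁V₁/A₂=0.0236*3.07/0.0142=5.10 m/s
(b) Bernoulli: P₂-P₁=0.5*rho*(V₁^2-V₂^2)/1000=0.5*1000*(3.07^2-5.10^2)/1000=-8.293 kPa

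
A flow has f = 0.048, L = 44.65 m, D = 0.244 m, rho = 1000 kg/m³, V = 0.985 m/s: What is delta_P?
Formula: \Delta P = f \frac{L}{D} \frac{\rho V^2}{2}
delta_P = 0.048·(44.65/0.244)·0.5·1000·0.985²/1000 = 4.261 kPa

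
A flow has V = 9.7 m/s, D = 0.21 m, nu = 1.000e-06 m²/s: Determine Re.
Formula: Re = \frac{V D}{\nu}
Re = 9.7·0.21/1.000e-06 = 2.037e+06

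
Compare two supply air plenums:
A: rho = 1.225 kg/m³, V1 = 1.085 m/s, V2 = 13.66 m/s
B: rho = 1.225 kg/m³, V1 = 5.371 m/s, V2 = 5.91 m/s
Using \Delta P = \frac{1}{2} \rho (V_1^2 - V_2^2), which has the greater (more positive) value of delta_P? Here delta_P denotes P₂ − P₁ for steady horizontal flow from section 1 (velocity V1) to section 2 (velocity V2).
delta_P(A) = -0.1136 kPa, delta_P(B) = -0.003724 kPa. Answer: B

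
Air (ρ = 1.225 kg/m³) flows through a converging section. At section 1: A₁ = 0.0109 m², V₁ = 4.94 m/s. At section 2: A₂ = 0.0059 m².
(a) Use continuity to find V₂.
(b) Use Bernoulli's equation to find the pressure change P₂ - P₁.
(a) Continuity: A₁V₁=A₂V₂ -> V₂=A₁V₁/A₂=0.0109*4.94/0.0059=9.13 m/s
(b) Bernoulli: P₂-P₁=0.5*rho*(V₁^2-V₂^2)/1000=0.5*1.225*(4.94^2-9.13^2)/1000=-0.03611 kPa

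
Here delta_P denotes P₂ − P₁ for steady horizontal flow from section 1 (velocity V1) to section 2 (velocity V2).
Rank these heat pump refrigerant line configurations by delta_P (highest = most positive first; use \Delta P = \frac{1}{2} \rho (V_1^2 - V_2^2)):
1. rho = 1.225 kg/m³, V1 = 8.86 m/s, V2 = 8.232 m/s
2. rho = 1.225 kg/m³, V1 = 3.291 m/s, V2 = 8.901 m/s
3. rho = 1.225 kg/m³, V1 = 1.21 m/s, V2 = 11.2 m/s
Case 1: delta_P = 0.006574 kPa
Case 2: delta_P = -0.04189 kPa
Case 3: delta_P = -0.07594 kPa
Ranking (highest first): 1, 2, 3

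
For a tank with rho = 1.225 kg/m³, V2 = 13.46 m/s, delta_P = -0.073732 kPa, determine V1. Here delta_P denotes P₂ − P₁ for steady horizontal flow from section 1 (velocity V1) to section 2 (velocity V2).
Formula: \Delta P = \frac{1}{2} \rho (V_1^2 - V_2^2)
Substituting knowns: -0.073732 = 0.5·1.225·(V1² − 13.46²)/1000
Solving for V1: V1 = √(13.46² + 2·(-0.073732·1000)/1.225) = 7.797 m/s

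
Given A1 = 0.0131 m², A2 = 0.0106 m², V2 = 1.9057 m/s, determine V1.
Formula: V_2 = \frac{A_1 V_1}{A_2}
Substituting knowns: 1.9057 = 0.0131·V1/0.0106
Solving for V1: V1 = 1.9057·0.0106/0.0131 = 1.542 m/s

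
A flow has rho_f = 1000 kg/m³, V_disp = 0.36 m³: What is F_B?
Formula: F_B = \rho_f g V_{disp}
F_B = 1000·9.81·0.36 = 3532 N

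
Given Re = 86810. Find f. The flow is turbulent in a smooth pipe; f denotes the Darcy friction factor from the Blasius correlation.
Formula: f = \frac{0.316}{Re^{0.25}}
f = 0.316/86810^0.25 = 0.01841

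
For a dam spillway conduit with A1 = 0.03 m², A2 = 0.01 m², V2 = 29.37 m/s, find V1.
Formula: V_2 = \frac{A_1 V_1}{A_2}
Substituting knowns: 29.37 = 0.03·V1/0.01
Solving for V1: V1 = 29.37·0.01/0.03 = 9.79 m/s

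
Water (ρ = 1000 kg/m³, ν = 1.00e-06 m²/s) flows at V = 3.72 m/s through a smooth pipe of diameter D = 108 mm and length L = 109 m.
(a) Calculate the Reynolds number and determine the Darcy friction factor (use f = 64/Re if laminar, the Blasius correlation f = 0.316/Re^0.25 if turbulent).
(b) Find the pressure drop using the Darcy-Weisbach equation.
(a) Re = V·D/ν = 3.72·0.108/1.00e-06 = 401760 → turbulent (Re > 4000); f = 0.316/Re^0.25 = 0.316/401760^0.25 = 0.012551 (Blasius is strictly valid for Re ≲ 1e5; used here as the smooth-pipe estimate the problem specifies)
(b) Darcy-Weisbach: ΔP = f·(L/D)·½ρV²/1000 = 0.012551·(109/0.108)·½·1000·3.72²/1000 = 87.65 kPa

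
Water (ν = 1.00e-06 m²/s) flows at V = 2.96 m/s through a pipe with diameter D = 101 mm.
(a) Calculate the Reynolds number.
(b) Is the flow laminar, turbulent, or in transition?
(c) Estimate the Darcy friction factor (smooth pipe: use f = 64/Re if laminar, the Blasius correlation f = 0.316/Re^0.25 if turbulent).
(a) Re = V·D/ν = 2.96·0.101/1.00e-06 = 298960
(b) Flow regime: turbulent (Re > 4000)
(c) Friction factor: f = 0.316/Re^0.25 = 0.316/298960^0.25 = 0.01351 (Blasius is strictly valid for Re ≲ 1e5; used here as the smooth-pipe estimate the problem specifies)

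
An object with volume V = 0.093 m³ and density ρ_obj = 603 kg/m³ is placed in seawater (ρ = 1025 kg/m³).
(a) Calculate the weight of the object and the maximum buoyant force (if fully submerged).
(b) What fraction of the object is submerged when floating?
(a) W=rho_obj*g*V=603*9.81*0.093=550.1 N; F_B(max)=rho*g*V=1025*9.81*0.093=935.1 N
(b) Floating fraction=rho_obj/rho=603/1025=0.588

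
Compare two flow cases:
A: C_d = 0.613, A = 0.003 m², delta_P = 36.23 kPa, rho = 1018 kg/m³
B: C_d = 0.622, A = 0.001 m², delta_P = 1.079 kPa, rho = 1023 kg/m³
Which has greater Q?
Q(A) = 15.52 L/s, Q(B) = 0.9034 L/s. Answer: A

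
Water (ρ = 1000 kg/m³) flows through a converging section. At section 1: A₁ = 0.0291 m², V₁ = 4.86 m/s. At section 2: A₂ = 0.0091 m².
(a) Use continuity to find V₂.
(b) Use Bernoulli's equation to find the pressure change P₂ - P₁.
(a) Continuity: A₁V₁=A₂V₂ -> V₂=A₁V₁/A₂=0.0291*4.86/0.0091=15.54 m/s
(b) Bernoulli: P₂-P₁=0.5*rho*(V₁^2-V₂^2)/1000=0.5*1000*(4.86^2-15.54^2)/1000=-108.9 kPa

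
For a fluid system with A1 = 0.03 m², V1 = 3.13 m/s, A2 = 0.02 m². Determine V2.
Formula: V_2 = \frac{A_1 V_1}{A_2}
V2 = 0.03·3.13/0.02 = 4.695 m/s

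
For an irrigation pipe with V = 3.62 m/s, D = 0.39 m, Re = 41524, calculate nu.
Formula: Re = \frac{V D}{\nu}
Substituting knowns: 41524 = 3.62·0.39/nu
Solving for nu: nu = 3.62·0.39/41524 = 3.400e-05 m²/s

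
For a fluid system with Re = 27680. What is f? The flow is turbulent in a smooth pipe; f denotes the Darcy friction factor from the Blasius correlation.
Formula: f = \frac{0.316}{Re^{0.25}}
f = 0.316/27680^0.25 = 0.0245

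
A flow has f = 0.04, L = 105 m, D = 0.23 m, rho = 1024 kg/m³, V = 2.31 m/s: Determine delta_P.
Formula: \Delta P = f \frac{L}{D} \frac{\rho V^2}{2}
delta_P = 0.04·(105/0.23)·0.5·1024·2.31²/1000 = 49.89 kPa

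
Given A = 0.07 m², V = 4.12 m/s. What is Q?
Formula: Q = A V
Q = 0.07·4.12·1000 = 288.4 L/s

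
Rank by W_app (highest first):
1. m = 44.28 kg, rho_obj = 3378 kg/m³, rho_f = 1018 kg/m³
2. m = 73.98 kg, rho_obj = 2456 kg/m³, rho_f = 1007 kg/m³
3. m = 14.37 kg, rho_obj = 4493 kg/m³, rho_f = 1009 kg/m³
Case 1: W_app = 303.5 N
Case 2: W_app = 428.2 N
Case 3: W_app = 109.3 N
Ranking (highest first): 2, 1, 3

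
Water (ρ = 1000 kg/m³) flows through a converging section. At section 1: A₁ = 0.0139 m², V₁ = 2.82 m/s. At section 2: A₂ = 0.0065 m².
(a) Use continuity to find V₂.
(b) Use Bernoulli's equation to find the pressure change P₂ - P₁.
(a) Continuity: A₁V₁=A₂V₂ -> V₂=A₁V₁/A₂=0.0139*2.82/0.0065=6.03 m/s
(b) Bernoulli: P₂-P₁=0.5*rho*(V₁^2-V₂^2)/1000=0.5*1000*(2.82^2-6.03^2)/1000=-14.2 kPa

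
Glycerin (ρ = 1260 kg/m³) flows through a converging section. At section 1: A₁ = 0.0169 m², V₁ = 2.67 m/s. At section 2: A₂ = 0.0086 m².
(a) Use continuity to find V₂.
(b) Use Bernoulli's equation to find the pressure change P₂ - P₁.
(a) Continuity: A₁V₁=A₂V₂ -> V₂=A₁V₁/A₂=0.0169*2.67/0.0086=5.25 m/s
(b) Bernoulli: P₂-P₁=0.5*rho*(V₁^2-V₂^2)/1000=0.5*1260*(2.67^2-5.25^2)/1000=-12.87 kPa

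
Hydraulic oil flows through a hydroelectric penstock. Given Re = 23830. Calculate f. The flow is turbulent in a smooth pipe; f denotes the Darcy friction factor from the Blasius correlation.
Formula: f = \frac{0.316}{Re^{0.25}}
f = 0.316/23830^0.25 = 0.02543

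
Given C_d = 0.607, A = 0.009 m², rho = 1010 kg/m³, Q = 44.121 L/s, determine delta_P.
Formula: Q = C_d A \sqrt{\frac{2 \Delta P}{\rho}}
Substituting knowns: 44.121 = 0.607·0.009·√(2·(delta_P·1000)/1010)·1000
Solving for delta_P: delta_P = ((44.121/1000)/(0.607·0.009))²·1010/2/1000 = 32.94 kPa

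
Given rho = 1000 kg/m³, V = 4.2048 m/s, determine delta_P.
Formula: V = \sqrt{\frac{2 \Delta P}{\rho}}
Substituting knowns: 4.2048 = √(2·(delta_P·1000)/1000)
Solving for delta_P: delta_P = 4.2048²·1000/2/1000 = 8.84 kPa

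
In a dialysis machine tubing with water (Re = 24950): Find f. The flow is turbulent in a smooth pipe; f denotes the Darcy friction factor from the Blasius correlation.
Formula: f = \frac{0.316}{Re^{0.25}}
f = 0.316/24950^0.25 = 0.02514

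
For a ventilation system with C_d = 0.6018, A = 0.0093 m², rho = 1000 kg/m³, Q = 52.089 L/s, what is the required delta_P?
Formula: Q = C_d A \sqrt{\frac{2 \Delta P}{\rho}}
Substituting knowns: 52.089 = 0.6018·0.0093·√(2·(delta_P·1000)/1000)·1000
Solving for delta_P: delta_P = ((52.089/1000)/(0.6018·0.0093))²·1000/2/1000 = 43.31 kPa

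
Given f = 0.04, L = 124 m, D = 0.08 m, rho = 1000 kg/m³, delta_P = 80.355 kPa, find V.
Formula: \Delta P = f \frac{L}{D} \frac{\rho V^2}{2}
Substituting knowns: 80.355 = 0.04·(124/0.08)·0.5·1000·V²/1000
Solving for V: V = √((80.355·1000)/(0.04·(124/0.08)·0.5·1000)) = 1.61 m/s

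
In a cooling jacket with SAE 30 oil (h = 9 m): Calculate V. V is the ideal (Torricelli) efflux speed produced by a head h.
Formula: V = \sqrt{2 g h}
V = √(2·9.81·9) = 13.29 m/s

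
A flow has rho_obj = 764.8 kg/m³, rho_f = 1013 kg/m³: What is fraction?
Formula: f_{sub} = \frac{\rho_{obj}}{\rho_f}
fraction = 764.8/1013 = 0.755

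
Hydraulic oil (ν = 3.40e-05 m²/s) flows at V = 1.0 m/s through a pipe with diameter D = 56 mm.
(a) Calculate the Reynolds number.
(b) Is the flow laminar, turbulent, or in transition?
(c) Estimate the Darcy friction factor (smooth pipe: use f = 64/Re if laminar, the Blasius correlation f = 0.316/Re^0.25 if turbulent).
(a) Re = V·D/ν = 1.0·0.056/3.40e-05 = 1647.1
(b) Flow regime: laminar (Re < 2300)
(c) Friction factor: f = 64/Re = 64/1647.1 = 0.03886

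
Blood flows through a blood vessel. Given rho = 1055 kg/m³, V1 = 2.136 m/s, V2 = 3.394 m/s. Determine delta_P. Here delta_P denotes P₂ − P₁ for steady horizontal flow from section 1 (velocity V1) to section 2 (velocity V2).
Formula: \Delta P = \frac{1}{2} \rho (V_1^2 - V_2^2)
delta_P = 0.5·1055·(2.136² − 3.394²)/1000 = -3.67 kPa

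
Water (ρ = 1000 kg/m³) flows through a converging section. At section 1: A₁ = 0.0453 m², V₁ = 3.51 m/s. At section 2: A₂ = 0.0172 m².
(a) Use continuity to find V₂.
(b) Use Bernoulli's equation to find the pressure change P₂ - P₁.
(a) Continuity: A₁V₁=A₂V₂ -> V₂=A₁V₁/A₂=0.0453*3.51/0.0172=9.24 m/s
(b) Bernoulli: P₂-P₁=0.5*rho*(V₁^2-V₂^2)/1000=0.5*1000*(3.51^2-9.24^2)/1000=-36.53 kPa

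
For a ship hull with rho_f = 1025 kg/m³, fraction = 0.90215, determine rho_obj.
Formula: f_{sub} = \frac{\rho_{obj}}{\rho_f}
Substituting knowns: 0.90215 = rho_obj/1025
Solving for rho_obj: rho_obj = 0.90215·1025 = 924.7 kg/m³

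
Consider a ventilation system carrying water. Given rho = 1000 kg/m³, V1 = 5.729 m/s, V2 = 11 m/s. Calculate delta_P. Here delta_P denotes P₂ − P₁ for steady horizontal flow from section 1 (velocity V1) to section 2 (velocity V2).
Formula: \Delta P = \frac{1}{2} \rho (V_1^2 - V_2^2)
delta_P = 0.5·1000·(5.729² − 11²)/1000 = -44.09 kPa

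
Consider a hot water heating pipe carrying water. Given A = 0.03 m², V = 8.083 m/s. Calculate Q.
Formula: Q = A V
Q = 0.03·8.083·1000 = 242.5 L/s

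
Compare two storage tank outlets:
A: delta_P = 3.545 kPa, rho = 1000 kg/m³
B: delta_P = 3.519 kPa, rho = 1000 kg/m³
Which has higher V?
V(A) = 2.663 m/s, V(B) = 2.653 m/s. Answer: A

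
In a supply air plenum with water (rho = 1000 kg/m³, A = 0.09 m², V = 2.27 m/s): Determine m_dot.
Formula: \dot{m} = \rho A V
m_dot = 1000·0.09·2.27 = 204.3 kg/s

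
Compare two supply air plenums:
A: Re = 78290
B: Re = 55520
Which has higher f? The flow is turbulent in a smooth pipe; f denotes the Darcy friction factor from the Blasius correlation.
f(A) = 0.01889, f(B) = 0.02059. Answer: B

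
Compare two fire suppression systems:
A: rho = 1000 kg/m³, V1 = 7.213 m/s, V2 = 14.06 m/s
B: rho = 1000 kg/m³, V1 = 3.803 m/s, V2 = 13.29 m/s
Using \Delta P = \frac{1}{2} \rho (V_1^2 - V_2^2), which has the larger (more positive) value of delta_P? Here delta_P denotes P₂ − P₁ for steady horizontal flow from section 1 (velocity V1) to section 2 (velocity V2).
delta_P(A) = -72.83 kPa, delta_P(B) = -81.08 kPa. Answer: A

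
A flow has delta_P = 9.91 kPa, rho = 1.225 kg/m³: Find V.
Formula: V = \sqrt{\frac{2 \Delta P}{\rho}}
V = √(2·(9.91·1000)/1.225) = 127.2 m/s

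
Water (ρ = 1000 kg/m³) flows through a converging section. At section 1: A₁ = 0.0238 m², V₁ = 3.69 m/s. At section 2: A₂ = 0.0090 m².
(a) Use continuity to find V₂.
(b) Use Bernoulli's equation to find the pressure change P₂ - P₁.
(a) Continuity: A₁V₁=A₂V₂ -> V₂=A₁V₁/A₂=0.0238*3.69/0.0090=9.76 m/s
(b) Bernoulli: P₂-P₁=0.5*rho*(V₁^2-V₂^2)/1000=0.5*1000*(3.69^2-9.76^2)/1000=-40.82 kPa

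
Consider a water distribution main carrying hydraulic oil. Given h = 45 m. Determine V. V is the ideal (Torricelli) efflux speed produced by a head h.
Formula: V = \sqrt{2 g h}
V = √(2·9.81·45) = 29.71 m/s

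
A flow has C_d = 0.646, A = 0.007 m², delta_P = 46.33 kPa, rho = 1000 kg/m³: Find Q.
Formula: Q = C_d A \sqrt{\frac{2 \Delta P}{\rho}}
Q = 0.646·0.007·√(2·(46.33·1000)/1000)·1000 = 43.53 L/s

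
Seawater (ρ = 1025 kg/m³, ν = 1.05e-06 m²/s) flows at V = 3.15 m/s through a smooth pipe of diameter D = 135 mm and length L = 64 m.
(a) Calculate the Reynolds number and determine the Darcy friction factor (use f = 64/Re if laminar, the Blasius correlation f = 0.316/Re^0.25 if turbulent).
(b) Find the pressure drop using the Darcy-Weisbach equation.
(a) Re = V·D/ν = 3.15·0.135/1.05e-06 = 405000 → turbulent (Re > 4000); f = 0.316/Re^0.25 = 0.316/405000^0.25 = 0.012526 (Blasius is strictly valid for Re ≲ 1e5; used here as the smooth-pipe estimate the problem specifies)
(b) Darcy-Weisbach: ΔP = f·(L/D)·½ρV²/1000 = 0.012526·(64/0.135)·½·1025·3.15²/1000 = 30.2 kPa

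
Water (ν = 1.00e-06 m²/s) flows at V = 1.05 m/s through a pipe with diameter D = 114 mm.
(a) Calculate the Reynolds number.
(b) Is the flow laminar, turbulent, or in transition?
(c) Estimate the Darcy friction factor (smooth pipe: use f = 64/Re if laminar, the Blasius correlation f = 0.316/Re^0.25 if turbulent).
(a) Re = V·D/ν = 1.05·0.114/1.00e-06 = 119700
(b) Flow regime: turbulent (Re > 4000)
(c) Friction factor: f = 0.316/Re^0.25 = 0.316/119700^0.25 = 0.01699 (Blasius is strictly valid for Re ≲ 1e5; used here as the smooth-pipe estimate the problem specifies)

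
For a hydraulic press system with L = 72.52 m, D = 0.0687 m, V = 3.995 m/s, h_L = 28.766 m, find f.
Formula: h_L = f \frac{L}{D} \frac{V^2}{2g}
Substituting knowns: 28.766 = f·(72.52/0.0687)·3.995²/(2·9.81)
Solving for f: f = 28.766·2·9.81/((72.52/0.0687)·3.995²) = 0.0335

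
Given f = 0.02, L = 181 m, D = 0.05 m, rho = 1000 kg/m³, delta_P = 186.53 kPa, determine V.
Formula: \Delta P = f \frac{L}{D} \frac{\rho V^2}{2}
Substituting knowns: 186.53 = 0.02·(181/0.05)·0.5·1000·V²/1000
Solving for V: V = √((186.53·1000)/(0.02·(181/0.05)·0.5·1000)) = 2.27 m/s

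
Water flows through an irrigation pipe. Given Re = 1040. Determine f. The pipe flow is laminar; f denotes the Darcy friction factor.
Formula: f = \frac{64}{Re}
f = 64/1040 = 0.06154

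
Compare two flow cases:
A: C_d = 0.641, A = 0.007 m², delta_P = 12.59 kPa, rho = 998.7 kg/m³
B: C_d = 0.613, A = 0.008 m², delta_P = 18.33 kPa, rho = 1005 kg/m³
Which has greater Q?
Q(A) = 22.53 L/s, Q(B) = 29.62 L/s. Answer: B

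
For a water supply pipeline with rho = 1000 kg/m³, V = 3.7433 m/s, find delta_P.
Formula: V = \sqrt{\frac{2 \Delta P}{\rho}}
Substituting knowns: 3.7433 = √(2·(delta_P·1000)/1000)
Solving for delta_P: delta_P = 3.7433²·1000/2/1000 = 7.006 kPa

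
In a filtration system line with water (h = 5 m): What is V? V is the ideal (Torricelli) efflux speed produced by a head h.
Formula: V = \sqrt{2 g h}
V = √(2·9.81·5) = 9.905 m/s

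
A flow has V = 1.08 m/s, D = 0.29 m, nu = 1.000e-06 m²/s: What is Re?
Formula: Re = \frac{V D}{\nu}
Re = 1.08·0.29/1.000e-06 = 313200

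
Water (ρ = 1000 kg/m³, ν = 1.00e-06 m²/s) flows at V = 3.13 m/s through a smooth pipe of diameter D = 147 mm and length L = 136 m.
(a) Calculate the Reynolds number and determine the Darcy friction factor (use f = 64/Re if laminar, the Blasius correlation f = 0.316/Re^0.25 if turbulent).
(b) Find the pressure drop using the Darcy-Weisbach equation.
(a) Re = V·D/ν = 3.13·0.147/1.00e-06 = 460110 → turbulent (Re > 4000); f = 0.316/Re^0.25 = 0.316/460110^0.25 = 0.012133 (Blasius is strictly valid for Re ≲ 1e5; used here as the smooth-pipe estimate the problem specifies)
(b) Darcy-Weisbach: ΔP = f·(L/D)·½ρV²/1000 = 0.012133·(136/0.147)·½·1000·3.13²/1000 = 54.99 kPa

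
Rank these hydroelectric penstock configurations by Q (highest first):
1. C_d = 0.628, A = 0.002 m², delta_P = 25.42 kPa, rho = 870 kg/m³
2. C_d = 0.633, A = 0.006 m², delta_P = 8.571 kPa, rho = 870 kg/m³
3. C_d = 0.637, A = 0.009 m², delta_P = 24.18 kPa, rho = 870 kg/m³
Case 1: Q = 9.601 L/s
Case 2: Q = 16.86 L/s
Case 3: Q = 42.74 L/s
Ranking (highest first): 3, 2, 1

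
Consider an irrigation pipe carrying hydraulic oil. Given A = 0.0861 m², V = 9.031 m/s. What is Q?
Formula: Q = A V
Q = 0.0861·9.031·1000 = 777.6 L/s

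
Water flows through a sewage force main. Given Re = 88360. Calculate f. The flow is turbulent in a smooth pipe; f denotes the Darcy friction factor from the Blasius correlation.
Formula: f = \frac{0.316}{Re^{0.25}}
f = 0.316/88360^0.25 = 0.01833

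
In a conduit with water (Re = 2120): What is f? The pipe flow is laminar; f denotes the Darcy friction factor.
Formula: f = \frac{64}{Re}
f = 64/2120 = 0.03019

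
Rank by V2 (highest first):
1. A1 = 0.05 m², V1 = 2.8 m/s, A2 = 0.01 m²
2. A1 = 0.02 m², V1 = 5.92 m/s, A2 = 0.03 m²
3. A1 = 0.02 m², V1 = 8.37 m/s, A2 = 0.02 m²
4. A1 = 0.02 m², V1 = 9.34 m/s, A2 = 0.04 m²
Case 1: V2 = 14 m/s
Case 2: V2 = 3.947 m/s
Case 3: V2 = 8.37 m/s
Case 4: V2 = 4.67 m/s
Ranking (highest first): 1, 3, 4, 2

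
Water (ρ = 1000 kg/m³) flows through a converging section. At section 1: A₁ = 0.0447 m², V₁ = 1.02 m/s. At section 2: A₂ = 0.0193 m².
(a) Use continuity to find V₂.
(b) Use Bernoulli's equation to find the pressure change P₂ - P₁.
(a) Continuity: A₁V₁=A₂V₂ -> V₂=A₁V₁/A₂=0.0447*1.02/0.0193=2.36 m/s
(b) Bernoulli: P₂-P₁=0.5*rho*(V₁^2-V₂^2)/1000=0.5*1000*(1.02^2-2.36^2)/1000=-2.265 kPa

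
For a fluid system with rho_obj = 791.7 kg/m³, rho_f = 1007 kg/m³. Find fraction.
Formula: f_{sub} = \frac{\rho_{obj}}{\rho_f}
fraction = 791.7/1007 = 0.7862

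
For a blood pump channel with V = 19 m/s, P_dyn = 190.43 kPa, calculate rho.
Formula: P_{dyn} = \frac{1}{2} \rho V^2
Substituting knowns: 190.43 = 0.5·rho·19²/1000
Solving for rho: rho = 2·(190.43·1000)/19² = 1055 kg/m³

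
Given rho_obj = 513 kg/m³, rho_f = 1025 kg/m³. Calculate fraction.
Formula: f_{sub} = \frac{\rho_{obj}}{\rho_f}
fraction = 513/1025 = 0.5005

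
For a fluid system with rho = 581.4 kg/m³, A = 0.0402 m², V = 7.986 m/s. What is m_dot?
Formula: \dot{m} = \rho A V
m_dot = 581.4·0.0402·7.986 = 186.7 kg/s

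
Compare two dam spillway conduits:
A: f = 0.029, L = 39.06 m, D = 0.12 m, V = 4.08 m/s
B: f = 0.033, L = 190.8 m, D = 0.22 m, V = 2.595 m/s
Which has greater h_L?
h_L(A) = 8.009 m, h_L(B) = 9.823 m. Answer: B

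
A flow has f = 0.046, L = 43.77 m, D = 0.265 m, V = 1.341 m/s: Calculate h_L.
Formula: h_L = f \frac{L}{D} \frac{V^2}{2g}
h_L = 0.046·(43.77/0.265)·1.341²/(2·9.81) = 0.6964 m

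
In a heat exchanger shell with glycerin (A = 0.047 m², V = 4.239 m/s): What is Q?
Formula: Q = A V
Q = 0.047·4.239·1000 = 199.2 L/s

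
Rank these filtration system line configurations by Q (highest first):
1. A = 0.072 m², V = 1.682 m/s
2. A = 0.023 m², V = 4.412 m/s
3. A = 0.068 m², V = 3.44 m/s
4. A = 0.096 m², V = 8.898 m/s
Case 1: Q = 121.1 L/s
Case 2: Q = 101.5 L/s
Case 3: Q = 233.9 L/s
Case 4: Q = 854.2 L/s
Ranking (highest first): 4, 3, 1, 2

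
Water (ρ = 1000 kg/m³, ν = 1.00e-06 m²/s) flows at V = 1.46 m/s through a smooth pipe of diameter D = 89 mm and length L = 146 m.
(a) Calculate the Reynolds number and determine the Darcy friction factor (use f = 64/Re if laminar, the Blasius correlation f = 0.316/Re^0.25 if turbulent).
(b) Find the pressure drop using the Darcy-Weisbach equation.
(a) Re = V·D/ν = 1.46·0.089/1.00e-06 = 129940 → turbulent (Re > 4000); f = 0.316/Re^0.25 = 0.316/129940^0.25 = 0.016644 (Blasius is strictly valid for Re ≲ 1e5; used here as the smooth-pipe estimate the problem specifies)
(b) Darcy-Weisbach: ΔP = f·(L/D)·½ρV²/1000 = 0.016644·(146/0.089)·½·1000·1.46²/1000 = 29.1 kPa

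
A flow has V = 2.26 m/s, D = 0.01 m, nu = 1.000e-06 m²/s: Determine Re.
Formula: Re = \frac{V D}{\nu}
Re = 2.26·0.01/1.000e-06 = 22600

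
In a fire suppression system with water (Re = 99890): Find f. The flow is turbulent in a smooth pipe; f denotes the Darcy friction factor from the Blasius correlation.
Formula: f = \frac{0.316}{Re^{0.25}}
f = 0.316/99890^0.25 = 0.01777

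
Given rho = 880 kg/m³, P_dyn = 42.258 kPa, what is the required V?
Formula: P_{dyn} = \frac{1}{2} \rho V^2
Substituting knowns: 42.258 = 0.5·880·V²/1000
Solving for V: V = √(2·(42.258·1000)/880) = 9.8 m/s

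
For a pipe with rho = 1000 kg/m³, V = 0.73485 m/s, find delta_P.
Formula: V = \sqrt{\frac{2 \Delta P}{\rho}}
Substituting knowns: 0.73485 = √(2·(delta_P·1000)/1000)
Solving for delta_P: delta_P = 0.73485²·1000/2/1000 = 0.27 kPa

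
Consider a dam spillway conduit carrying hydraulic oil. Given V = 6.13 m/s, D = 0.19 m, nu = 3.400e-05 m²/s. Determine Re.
Formula: Re = \frac{V D}{\nu}
Re = 6.13·0.19/3.400e-05 = 34256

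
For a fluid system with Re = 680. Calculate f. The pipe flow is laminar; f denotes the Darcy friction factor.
Formula: f = \frac{64}{Re}
f = 64/680 = 0.09412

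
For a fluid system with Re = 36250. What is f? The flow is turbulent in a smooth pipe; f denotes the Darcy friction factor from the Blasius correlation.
Formula: f = \frac{0.316}{Re^{0.25}}
f = 0.316/36250^0.25 = 0.0229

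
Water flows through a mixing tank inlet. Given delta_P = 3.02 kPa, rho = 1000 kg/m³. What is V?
Formula: V = \sqrt{\frac{2 \Delta P}{\rho}}
V = √(2·(3.02·1000)/1000) = 2.458 m/s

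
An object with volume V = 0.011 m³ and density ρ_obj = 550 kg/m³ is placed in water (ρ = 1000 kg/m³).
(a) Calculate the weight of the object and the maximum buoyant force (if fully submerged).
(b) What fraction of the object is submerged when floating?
(a) W=rho_obj*g*V=550*9.81*0.011=59.4 N; F_B(max)=rho*g*V=1000*9.81*0.011=107.9 N
(b) Floating fraction=rho_obj/rho=550/1000=0.550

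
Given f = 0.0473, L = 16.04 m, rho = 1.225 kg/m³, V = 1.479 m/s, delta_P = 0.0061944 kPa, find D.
Formula: \Delta P = f \frac{L}{D} \frac{\rho V^2}{2}
Substituting knowns: 0.0061944 = 0.0473·(16.04/D)·0.5·1.225·1.479²/1000
Solving for D: D = 0.0473·16.04·0.5·1.225·1.479²/(0.0061944·1000) = 0.1641 m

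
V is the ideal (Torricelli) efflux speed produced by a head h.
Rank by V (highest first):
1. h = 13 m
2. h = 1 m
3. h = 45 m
Case 1: V = 15.97 m/s
Case 2: V = 4.429 m/s
Case 3: V = 29.71 m/s
Ranking (highest first): 3, 1, 2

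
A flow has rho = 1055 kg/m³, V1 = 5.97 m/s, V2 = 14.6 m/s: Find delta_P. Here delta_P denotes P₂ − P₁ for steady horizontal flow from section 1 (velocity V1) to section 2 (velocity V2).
Formula: \Delta P = \frac{1}{2} \rho (V_1^2 - V_2^2)
delta_P = 0.5·1055·(5.97² − 14.6²)/1000 = -93.64 kPa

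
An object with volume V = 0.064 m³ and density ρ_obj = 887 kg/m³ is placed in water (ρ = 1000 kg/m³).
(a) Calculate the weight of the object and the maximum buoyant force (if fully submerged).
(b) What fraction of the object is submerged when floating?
(a) W=rho_obj*g*V=887*9.81*0.064=556.9 N; F_B(max)=rho*g*V=1000*9.81*0.064=627.8 N
(b) Floating fraction=rho_obj/rho=887/1000=0.887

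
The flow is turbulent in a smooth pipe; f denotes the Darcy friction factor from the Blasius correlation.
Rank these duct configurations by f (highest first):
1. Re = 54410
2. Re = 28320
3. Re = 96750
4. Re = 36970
Case 1: f = 0.02069
Case 2: f = 0.02436
Case 3: f = 0.01792
Case 4: f = 0.02279
Ranking (highest first): 2, 4, 1, 3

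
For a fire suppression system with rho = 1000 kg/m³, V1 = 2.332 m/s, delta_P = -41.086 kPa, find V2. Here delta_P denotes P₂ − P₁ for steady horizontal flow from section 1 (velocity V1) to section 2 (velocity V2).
Formula: \Delta P = \frac{1}{2} \rho (V_1^2 - V_2^2)
Substituting knowns: -41.086 = 0.5·1000·(2.332² − V2²)/1000
Solving for V2: V2 = √(2.332² − 2·(-41.086·1000)/1000) = 9.36 m/s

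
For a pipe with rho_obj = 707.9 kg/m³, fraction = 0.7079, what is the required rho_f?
Formula: f_{sub} = \frac{\rho_{obj}}{\rho_f}
Substituting knowns: 0.7079 = 707.9/rho_f
Solving for rho_f: rho_f = 707.9/0.7079 = 1000 kg/m³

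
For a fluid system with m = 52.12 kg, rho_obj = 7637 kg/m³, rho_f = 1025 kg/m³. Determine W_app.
Formula: W_{app} = mg\left(1 - \frac{\rho_f}{\rho_{obj}}\right)
W_app = 52.12·9.81·(1 − 1025/7637) = 442.7 N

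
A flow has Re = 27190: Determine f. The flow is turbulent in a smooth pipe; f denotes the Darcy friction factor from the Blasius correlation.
Formula: f = \frac{0.316}{Re^{0.25}}
f = 0.316/27190^0.25 = 0.02461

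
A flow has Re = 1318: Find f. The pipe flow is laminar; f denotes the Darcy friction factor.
Formula: f = \frac{64}{Re}
f = 64/1318 = 0.04856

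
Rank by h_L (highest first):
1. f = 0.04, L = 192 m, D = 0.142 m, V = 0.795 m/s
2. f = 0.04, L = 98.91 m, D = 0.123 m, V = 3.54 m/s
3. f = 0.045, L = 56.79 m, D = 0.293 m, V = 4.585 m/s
Case 1: h_L = 1.742 m
Case 2: h_L = 20.54 m
Case 3: h_L = 9.345 m
Ranking (highest first): 2, 3, 1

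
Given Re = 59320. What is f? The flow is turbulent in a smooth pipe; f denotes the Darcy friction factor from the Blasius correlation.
Formula: f = \frac{0.316}{Re^{0.25}}
f = 0.316/59320^0.25 = 0.02025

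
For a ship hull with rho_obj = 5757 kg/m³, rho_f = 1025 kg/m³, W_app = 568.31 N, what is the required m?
Formula: W_{app} = mg\left(1 - \frac{\rho_f}{\rho_{obj}}\right)
Substituting knowns: 568.31 = m·9.81·(1 − 1025/5757)
Solving for m: m = 568.31/(9.81·(1 − 1025/5757)) = 70.48 kg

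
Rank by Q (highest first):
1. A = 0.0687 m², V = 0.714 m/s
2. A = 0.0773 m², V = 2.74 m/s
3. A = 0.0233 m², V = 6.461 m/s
Case 1: Q = 49.05 L/s
Case 2: Q = 211.8 L/s
Case 3: Q = 150.5 L/s
Ranking (highest first): 2, 3, 1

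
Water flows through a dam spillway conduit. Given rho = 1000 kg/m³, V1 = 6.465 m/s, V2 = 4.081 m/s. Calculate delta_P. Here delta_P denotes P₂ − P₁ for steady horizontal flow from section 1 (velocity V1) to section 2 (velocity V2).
Formula: \Delta P = \frac{1}{2} \rho (V_1^2 - V_2^2)
delta_P = 0.5·1000·(6.465² − 4.081²)/1000 = 12.57 kPa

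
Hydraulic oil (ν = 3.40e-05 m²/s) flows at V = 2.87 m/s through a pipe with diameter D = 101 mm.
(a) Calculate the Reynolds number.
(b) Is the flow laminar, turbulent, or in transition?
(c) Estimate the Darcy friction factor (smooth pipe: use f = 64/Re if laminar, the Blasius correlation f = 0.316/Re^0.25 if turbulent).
(a) Re = V·D/ν = 2.87·0.101/3.40e-05 = 8525.6
(b) Flow regime: turbulent (Re > 4000)
(c) Friction factor: f = 0.316/Re^0.25 = 0.316/8525.6^0.25 = 0.03289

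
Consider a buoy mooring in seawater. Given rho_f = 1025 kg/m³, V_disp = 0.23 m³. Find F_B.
Formula: F_B = \rho_f g V_{disp}
F_B = 1025·9.81·0.23 = 2313 N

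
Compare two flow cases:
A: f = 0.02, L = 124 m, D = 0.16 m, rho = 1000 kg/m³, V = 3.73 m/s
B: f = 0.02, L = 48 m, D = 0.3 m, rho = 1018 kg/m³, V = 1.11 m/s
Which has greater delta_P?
delta_P(A) = 107.8 kPa, delta_P(B) = 2.007 kPa. Answer: A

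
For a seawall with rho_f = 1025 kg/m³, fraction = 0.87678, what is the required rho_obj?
Formula: f_{sub} = \frac{\rho_{obj}}{\rho_f}
Substituting knowns: 0.87678 = rho_obj/1025
Solving for rho_obj: rho_obj = 0.87678·1025 = 898.7 kg/m³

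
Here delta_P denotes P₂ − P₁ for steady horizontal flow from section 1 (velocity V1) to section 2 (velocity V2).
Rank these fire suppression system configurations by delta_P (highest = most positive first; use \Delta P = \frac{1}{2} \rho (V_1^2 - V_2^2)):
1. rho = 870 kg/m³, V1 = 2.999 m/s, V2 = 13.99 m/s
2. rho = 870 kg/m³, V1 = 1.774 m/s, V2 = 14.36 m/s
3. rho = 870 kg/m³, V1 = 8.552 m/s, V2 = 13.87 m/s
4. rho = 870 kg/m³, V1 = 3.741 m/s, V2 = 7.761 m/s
Case 1: delta_P = -81.23 kPa
Case 2: delta_P = -88.33 kPa
Case 3: delta_P = -51.87 kPa
Case 4: delta_P = -20.11 kPa
Ranking (highest first): 4, 3, 1, 2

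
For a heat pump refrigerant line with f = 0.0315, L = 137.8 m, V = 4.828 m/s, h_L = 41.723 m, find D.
Formula: h_L = f \frac{L}{D} \frac{V^2}{2g}
Substituting knowns: 41.723 = 0.0315·(137.8/D)·4.828²/(2·9.81)
Solving for D: D = 0.0315·137.8·4.828²/(2·9.81·41.723) = 0.1236 m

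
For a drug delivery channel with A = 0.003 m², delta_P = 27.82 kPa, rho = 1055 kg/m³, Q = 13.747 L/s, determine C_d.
Formula: Q = C_d A \sqrt{\frac{2 \Delta P}{\rho}}
Substituting knowns: 13.747 = C_d·0.003·√(2·(27.82·1000)/1055)·1000
Solving for C_d: C_d = (13.747/1000)/(0.003·√(2·(27.82·1000)/1055)) = 0.631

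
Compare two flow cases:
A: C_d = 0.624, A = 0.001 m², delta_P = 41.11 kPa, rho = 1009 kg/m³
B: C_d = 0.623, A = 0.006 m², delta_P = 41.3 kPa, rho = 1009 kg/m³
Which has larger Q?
Q(A) = 5.633 L/s, Q(B) = 33.82 L/s. Answer: B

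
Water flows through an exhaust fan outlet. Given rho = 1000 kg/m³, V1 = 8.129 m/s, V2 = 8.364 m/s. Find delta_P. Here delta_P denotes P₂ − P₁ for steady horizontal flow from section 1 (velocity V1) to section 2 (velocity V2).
Formula: \Delta P = \frac{1}{2} \rho (V_1^2 - V_2^2)
delta_P = 0.5·1000·(8.129² − 8.364²)/1000 = -1.938 kPa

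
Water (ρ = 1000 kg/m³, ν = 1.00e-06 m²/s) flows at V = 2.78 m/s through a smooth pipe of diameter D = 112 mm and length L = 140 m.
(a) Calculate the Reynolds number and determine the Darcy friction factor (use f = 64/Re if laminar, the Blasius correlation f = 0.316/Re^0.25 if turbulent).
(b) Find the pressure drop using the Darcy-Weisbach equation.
(a) Re = V·D/ν = 2.78·0.112/1.00e-06 = 311360 → turbulent (Re > 4000); f = 0.316/Re^0.25 = 0.316/311360^0.25 = 0.013377 (Blasius is strictly valid for Re ≲ 1e5; used here as the smooth-pipe estimate the problem specifies)
(b) Darcy-Weisbach: ΔP = f·(L/D)·½ρV²/1000 = 0.013377·(140/0.112)·½·1000·2.78²/1000 = 64.61 kPa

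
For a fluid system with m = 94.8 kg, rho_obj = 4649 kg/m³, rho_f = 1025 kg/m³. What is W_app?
Formula: W_{app} = mg\left(1 - \frac{\rho_f}{\rho_{obj}}\right)
W_app = 94.8·9.81·(1 − 1025/4649) = 724.9 N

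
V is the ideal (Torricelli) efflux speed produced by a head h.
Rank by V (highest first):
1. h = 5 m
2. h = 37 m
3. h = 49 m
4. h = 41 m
Case 1: V = 9.905 m/s
Case 2: V = 26.94 m/s
Case 3: V = 31.01 m/s
Case 4: V = 28.36 m/s
Ranking (highest first): 3, 4, 2, 1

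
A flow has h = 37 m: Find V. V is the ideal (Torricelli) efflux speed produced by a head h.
Formula: V = \sqrt{2 g h}
V = √(2·9.81·37) = 26.94 m/s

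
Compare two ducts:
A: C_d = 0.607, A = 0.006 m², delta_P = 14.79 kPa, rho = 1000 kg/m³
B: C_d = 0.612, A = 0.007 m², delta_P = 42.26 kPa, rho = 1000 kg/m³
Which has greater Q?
Q(A) = 19.81 L/s, Q(B) = 39.38 L/s. Answer: B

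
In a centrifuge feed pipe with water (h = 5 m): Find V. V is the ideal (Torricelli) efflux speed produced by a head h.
Formula: V = \sqrt{2 g h}
V = √(2·9.81·5) = 9.905 m/s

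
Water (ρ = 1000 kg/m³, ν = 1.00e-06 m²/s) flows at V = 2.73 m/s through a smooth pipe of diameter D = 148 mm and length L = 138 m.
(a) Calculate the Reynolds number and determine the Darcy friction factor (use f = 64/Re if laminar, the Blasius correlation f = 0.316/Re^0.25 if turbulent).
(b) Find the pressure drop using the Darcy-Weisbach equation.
(a) Re = V·D/ν = 2.73·0.148/1.00e-06 = 404040 → turbulent (Re > 4000); f = 0.316/Re^0.25 = 0.316/404040^0.25 = 0.012534 (Blasius is strictly valid for Re ≲ 1e5; used here as the smooth-pipe estimate the problem specifies)
(b) Darcy-Weisbach: ΔP = f·(L/D)·½ρV²/1000 = 0.012534·(138/0.148)·½·1000·2.73²/1000 = 43.55 kPa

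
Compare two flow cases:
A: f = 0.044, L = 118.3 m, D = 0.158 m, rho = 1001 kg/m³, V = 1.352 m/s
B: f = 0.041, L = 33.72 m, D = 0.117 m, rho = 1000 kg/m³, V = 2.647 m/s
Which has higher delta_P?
delta_P(A) = 30.14 kPa, delta_P(B) = 41.4 kPa. Answer: B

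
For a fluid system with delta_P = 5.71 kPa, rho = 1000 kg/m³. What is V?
Formula: V = \sqrt{\frac{2 \Delta P}{\rho}}
V = √(2·(5.71·1000)/1000) = 3.379 m/s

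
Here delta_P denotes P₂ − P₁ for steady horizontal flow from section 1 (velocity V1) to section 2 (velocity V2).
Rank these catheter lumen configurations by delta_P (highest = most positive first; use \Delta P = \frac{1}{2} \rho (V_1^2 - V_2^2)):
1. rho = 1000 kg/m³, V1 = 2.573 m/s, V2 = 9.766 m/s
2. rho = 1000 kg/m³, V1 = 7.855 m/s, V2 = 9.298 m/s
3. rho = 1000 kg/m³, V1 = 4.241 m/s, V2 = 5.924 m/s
Case 1: delta_P = -44.38 kPa
Case 2: delta_P = -12.38 kPa
Case 3: delta_P = -8.554 kPa
Ranking (highest first): 3, 2, 1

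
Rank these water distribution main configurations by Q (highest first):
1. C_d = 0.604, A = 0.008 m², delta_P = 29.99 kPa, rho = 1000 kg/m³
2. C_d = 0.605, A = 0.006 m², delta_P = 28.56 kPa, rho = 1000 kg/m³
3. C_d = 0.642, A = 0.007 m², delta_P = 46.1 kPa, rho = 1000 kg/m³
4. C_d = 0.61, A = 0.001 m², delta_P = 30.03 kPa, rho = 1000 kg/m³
Case 1: Q = 37.42 L/s
Case 2: Q = 27.43 L/s
Case 3: Q = 43.15 L/s
Case 4: Q = 4.727 L/s
Ranking (highest first): 3, 1, 2, 4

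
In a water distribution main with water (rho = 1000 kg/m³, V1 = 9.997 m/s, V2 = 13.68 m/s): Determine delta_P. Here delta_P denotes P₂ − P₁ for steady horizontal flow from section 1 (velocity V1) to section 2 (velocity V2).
Formula: \Delta P = \frac{1}{2} \rho (V_1^2 - V_2^2)
delta_P = 0.5·1000·(9.997² − 13.68²)/1000 = -43.6 kPa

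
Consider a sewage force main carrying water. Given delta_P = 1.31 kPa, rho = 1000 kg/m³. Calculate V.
Formula: V = \sqrt{\frac{2 \Delta P}{\rho}}
V = √(2·(1.31·1000)/1000) = 1.619 m/s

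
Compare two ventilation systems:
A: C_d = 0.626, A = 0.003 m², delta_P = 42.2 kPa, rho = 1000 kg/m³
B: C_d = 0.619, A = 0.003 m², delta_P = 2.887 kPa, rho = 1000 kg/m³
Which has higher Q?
Q(A) = 17.25 L/s, Q(B) = 4.462 L/s. Answer: A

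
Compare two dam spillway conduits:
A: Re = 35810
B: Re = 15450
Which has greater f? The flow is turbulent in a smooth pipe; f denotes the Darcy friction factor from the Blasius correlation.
f(A) = 0.02297, f(B) = 0.02834. Answer: B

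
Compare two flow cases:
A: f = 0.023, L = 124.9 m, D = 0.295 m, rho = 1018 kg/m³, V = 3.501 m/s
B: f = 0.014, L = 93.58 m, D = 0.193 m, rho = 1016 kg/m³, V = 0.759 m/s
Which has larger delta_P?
delta_P(A) = 60.75 kPa, delta_P(B) = 1.987 kPa. Answer: A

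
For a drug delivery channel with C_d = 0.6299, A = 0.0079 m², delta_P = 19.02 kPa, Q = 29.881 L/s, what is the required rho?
Formula: Q = C_d A \sqrt{\frac{2 \Delta P}{\rho}}
Substituting knowns: 29.881 = 0.6299·0.0079·√(2·(19.02·1000)/rho)·1000
Solving for rho: rho = 2·(19.02·1000)/((29.881/1000)/(0.6299·0.0079))² = 1055 kg/m³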